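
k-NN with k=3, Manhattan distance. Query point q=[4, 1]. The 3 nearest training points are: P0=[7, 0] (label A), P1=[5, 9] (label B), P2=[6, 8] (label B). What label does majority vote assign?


d(q,P0) = 4  (label A)
d(q,P1) = 9  (label B)
d(q,P2) = 9  (label B)
Votes: A=1, B=2
Majority → B

B


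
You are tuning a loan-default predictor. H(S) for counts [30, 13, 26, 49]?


Probabilities: [30/118, 13/118, 26/118, 49/118] ≈ [0.2542, 0.1102, 0.2203, 0.4153]
H = -((30/118)·log₂(30/118) + (13/118)·log₂(13/118) + (26/118)·log₂(26/118) + (49/118)·log₂(49/118))
  = 1.8602 bits

1.8602 bits


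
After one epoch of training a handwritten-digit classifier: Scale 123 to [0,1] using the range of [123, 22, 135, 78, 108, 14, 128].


min=14, max=135
(123-14)/(135-14) = 109/121 = 0.9008

0.9008


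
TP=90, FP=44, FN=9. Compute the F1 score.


Precision = 90/134 = 0.6716
Recall = 90/99 = 0.9091
F1 = 2·P·R/(P+R) = 2·TP/(2·TP+FP+FN) = 180/(180+44+9) = 180/233 = 0.7725

0.7725


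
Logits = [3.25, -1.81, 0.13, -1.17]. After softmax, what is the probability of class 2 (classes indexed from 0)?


Exponentials: e^3.25=25.7903, e^-1.81=0.1637, e^0.13=1.1388, e^-1.17=0.3104
Sum = 27.4032
Softmax = [0.9411, 0.006, 0.0416, 0.0113]
p[2] = 1.1388/27.4032 = 0.0416

0.0416


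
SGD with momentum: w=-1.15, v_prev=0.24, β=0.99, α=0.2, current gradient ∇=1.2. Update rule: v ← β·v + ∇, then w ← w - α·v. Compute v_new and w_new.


v_new = 0.99·0.24 + 1.2 = 0.2376 + 1.2 = 1.4376
w_new = -1.15 - 0.2·1.4376 = -1.15 - 0.28752 = -1.43752

v_new=1.4376, w_new=-1.43752


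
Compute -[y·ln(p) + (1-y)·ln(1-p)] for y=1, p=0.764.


BCE = -[y·ln(p) + (1-y)·ln(1-p)]
= -1·ln(0.764) - 0
= -ln(0.764) = 0.2692

0.2692


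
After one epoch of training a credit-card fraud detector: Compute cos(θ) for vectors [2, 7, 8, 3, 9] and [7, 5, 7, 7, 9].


A·B = 2·7 + 7·5 + 8·7 + 3·7 + 9·9 = 207
‖A‖ = √207 = 14.3875, ‖B‖ = √253 = 15.906
cos = 207/(√207·√253) = 207/√52371 = 0.9045

0.9045


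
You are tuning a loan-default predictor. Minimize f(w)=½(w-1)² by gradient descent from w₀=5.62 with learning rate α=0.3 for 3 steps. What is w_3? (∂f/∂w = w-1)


step 1: grad = 5.62-1 = 4.62; w = 5.62 - 0.3·(4.62) = 4.234
step 2: grad = 4.234-1 = 3.234; w = 4.234 - 0.3·(3.234) = 3.2638
step 3: grad = 3.2638-1 = 2.2638; w = 3.2638 - 0.3·(2.2638) = 2.58466

2.58466


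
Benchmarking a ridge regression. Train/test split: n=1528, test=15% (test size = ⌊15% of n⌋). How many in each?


Test = ⌊1528·15/100⌋ = 229
Train = 1528 - 229 = 1299

Train: 1299, Test: 229


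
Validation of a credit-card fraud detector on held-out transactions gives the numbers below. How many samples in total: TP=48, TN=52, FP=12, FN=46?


Total = TP + TN + FP + FN
= 48 + 52 + 12 + 46
= 158
(Predicted positive: 60, predicted negative: 98)

158


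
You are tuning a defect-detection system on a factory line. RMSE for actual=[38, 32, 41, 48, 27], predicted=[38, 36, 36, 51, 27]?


MSE = 50/5 = 10
RMSE = √(50/5) = 3.1623

3.1623


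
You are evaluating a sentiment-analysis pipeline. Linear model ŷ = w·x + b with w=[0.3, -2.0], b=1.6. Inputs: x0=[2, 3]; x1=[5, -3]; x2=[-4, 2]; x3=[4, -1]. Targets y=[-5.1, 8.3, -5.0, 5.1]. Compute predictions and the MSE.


ŷ0 = (0.3)·(2) + (-2.0)·(3) + 1.6 = -3.8
ŷ1 = (0.3)·(5) + (-2.0)·(-3) + 1.6 = 9.1
ŷ2 = (0.3)·(-4) + (-2.0)·(2) + 1.6 = -3.6
ŷ3 = (0.3)·(4) + (-2.0)·(-1) + 1.6 = 4.8
errors² = [1.69, 0.64, 1.96, 0.09]
MSE = 4.3800/4 = 1.095

1.095


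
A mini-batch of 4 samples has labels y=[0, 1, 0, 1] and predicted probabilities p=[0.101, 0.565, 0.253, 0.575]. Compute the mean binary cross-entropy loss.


L[0] = -ln(1-0.101) = -ln(0.899) = 0.1065
L[1] = -ln(0.565) = 0.5709
L[2] = -ln(1-0.253) = -ln(0.747) = 0.2917
L[3] = -ln(0.575) = 0.5534
mean = (0.1065 + 0.5709 + 0.2917 + 0.5534)/4 = 0.3806

0.3806


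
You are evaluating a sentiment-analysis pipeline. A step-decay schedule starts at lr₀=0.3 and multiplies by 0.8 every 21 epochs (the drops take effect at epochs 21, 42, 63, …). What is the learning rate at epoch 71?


n_drops = ⌊71/21⌋ = 3
lr = 0.3·0.8^3 = 0.3·0.512 = 0.1536

0.1536


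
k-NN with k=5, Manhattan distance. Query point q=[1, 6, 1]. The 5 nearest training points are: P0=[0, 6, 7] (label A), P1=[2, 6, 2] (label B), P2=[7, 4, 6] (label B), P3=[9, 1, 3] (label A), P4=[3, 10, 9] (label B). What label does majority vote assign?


d(q,P0) = 7  (label A)
d(q,P1) = 2  (label B)
d(q,P2) = 13  (label B)
d(q,P3) = 15  (label A)
d(q,P4) = 14  (label B)
Votes: A=2, B=3
Majority → B

B


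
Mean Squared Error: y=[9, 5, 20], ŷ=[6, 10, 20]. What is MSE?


Squared errors: (9-6)²=9, (5-10)²=25, (20-20)²=0
Sum = 34
MSE = 34/3 = 34/3

34/3


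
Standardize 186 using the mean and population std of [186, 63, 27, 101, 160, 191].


μ = 121.3333, σ = 62.2433
z = (186 - 121.3333)/62.2433 = 1.0389

1.0389


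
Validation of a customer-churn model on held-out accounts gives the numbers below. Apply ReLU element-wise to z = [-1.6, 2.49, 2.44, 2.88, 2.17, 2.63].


ReLU(-1.6) = max(0, -1.6) = 0.0
ReLU(2.49) = max(0, 2.49) = 2.49
ReLU(2.44) = max(0, 2.44) = 2.44
ReLU(2.88) = max(0, 2.88) = 2.88
ReLU(2.17) = max(0, 2.17) = 2.17
ReLU(2.63) = max(0, 2.63) = 2.63
result = [0.0, 2.49, 2.44, 2.88, 2.17, 2.63]

[0.0, 2.49, 2.44, 2.88, 2.17, 2.63]


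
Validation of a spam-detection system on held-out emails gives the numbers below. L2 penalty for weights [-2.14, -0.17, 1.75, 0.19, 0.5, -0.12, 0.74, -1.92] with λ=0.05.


‖w‖₂² = (-2.14)² + (-0.17)² + (1.75)² + (0.19)² + (0.5)² + (-0.12)² + (0.74)² + (-1.92)²
     = 4.5796 + 0.0289 + 3.0625 + 0.0361 + 0.25 + 0.0144 + 0.5476 + 3.6864
     = 12.2055
λ·‖w‖₂² = 0.05·12.2055 = 0.610275

0.610275


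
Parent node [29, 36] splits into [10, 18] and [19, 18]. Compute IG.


Parent = [29, 36], H_parent = 0.9916
H_left = 0.9403 (n=28), H_right = 0.9995 (n=37)
H_children = (28/65)·0.9403 + (37/65)·0.9995 = 0.974
IG = 0.9916 - 0.974 = 0.0176

0.0176


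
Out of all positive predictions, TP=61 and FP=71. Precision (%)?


Precision = TP/(TP+FP)
= 61/(61+71)
= 61/132 = 46.21%

46.21%


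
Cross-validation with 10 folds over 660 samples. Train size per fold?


Fold size = 660/10 = 66
Training per fold = 660 - 66 = 594

594


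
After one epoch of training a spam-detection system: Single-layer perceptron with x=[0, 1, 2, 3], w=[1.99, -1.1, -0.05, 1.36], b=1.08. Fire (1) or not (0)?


z = (0)·(1.99) + (1)·(-1.1) + (2)·(-0.05) + (3)·(1.36) + 1.08
  = 3.96
step(z) = 1 (z≥0)

1


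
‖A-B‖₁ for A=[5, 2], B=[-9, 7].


d = |5+ 9| + |2-7|
  = 14 + 5
  = 19

19


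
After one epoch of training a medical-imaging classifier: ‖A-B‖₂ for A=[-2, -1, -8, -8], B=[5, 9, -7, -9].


d = √((-2-5)² + (-1-9)² + (-8+ 7)² + (-8+ 9)²)
  = √(49 + 100 + 1 + 1)
  = √151 = 12.2882

12.2882


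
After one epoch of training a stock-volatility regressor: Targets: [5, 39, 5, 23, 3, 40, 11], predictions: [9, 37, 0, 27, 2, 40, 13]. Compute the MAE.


Absolute errors: |5-9|=4, |39-37|=2, |5-0|=5, |23-27|=4, |3-2|=1, |40-40|=0, |11-13|=2
Sum = 18
MAE = 18/7 = 18/7

18/7


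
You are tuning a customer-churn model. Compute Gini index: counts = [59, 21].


Probabilities: [59/80, 21/80] ≈ [0.7375, 0.2625]
Σpᵢ² = (3481 + 441)/80² = 3922/6400
Gini = 1 - Σpᵢ² = 1 - 3922/6400 = 0.3872

0.3872


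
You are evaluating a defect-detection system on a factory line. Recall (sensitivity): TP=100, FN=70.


Recall = TP/(TP+FN)
= 100/(100+70)
= 100/170 = 58.82%

58.82%


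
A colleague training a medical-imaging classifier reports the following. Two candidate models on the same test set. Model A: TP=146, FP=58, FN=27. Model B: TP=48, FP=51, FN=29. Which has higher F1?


Model A: P=146/204=0.7157, R=146/173=0.8439, F1=2PR/(P+R)=2TP/(2TP+FP+FN)=292/377=0.7745
Model B: P=48/99=0.4848, R=48/77=0.6234, F1=2PR/(P+R)=2TP/(2TP+FP+FN)=96/176=0.5455
0.7745 > 0.5455 → Model A

Model A


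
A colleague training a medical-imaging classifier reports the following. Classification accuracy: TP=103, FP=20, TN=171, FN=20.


Accuracy = (TP+TN)/(TP+TN+FP+FN)
= (103+171)/(314)
= 274/314 = 87.26%

87.26%


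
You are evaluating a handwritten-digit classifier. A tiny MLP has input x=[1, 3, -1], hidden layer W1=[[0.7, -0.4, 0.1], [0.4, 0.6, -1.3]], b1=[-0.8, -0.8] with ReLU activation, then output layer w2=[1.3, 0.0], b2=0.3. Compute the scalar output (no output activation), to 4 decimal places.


z1[0] = (0.7)·(1) + (-0.4)·(3) + (0.1)·(-1) - 0.8 = -1.4
z1[1] = (0.4)·(1) + (0.6)·(3) + (-1.3)·(-1) - 0.8 = 2.7
h = ReLU(z1) = [0.0, 2.7]
output = (1.3)·(0.0) + (0.0)·(2.7) + 0.3 = 0.3

0.3


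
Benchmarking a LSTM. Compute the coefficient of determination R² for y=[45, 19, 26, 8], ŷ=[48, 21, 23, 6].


ȳ = 24.5
SS_res = Σ(y-ŷ)² = 26
SS_tot = Σ(y-ȳ)² = 725
R² = 1 - SS_res/SS_tot = 1 - 0.0359 = 0.9641

0.9641


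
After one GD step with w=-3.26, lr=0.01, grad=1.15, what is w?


w_new = w - α·∇
= -3.26 - 0.01·1.15
= -3.26 - 0.0115
= -3.2715

-3.2715


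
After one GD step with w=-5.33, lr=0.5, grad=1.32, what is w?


w_new = w - α·∇
= -5.33 - 0.5·1.32
= -5.33 - 0.66
= -5.99

-5.99


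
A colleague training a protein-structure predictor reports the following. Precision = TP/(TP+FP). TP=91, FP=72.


Precision = TP/(TP+FP)
= 91/(91+72)
= 91/163 = 55.83%

55.83%


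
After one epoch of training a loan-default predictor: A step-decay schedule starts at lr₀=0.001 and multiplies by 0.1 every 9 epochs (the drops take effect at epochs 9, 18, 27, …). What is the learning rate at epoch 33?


n_drops = ⌊33/9⌋ = 3
lr = 0.001·0.1^3 = 0.001·0.001 = 0.000001

0.000001


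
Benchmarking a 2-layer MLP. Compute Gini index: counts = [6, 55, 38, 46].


Probabilities: [6/145, 55/145, 38/145, 46/145] ≈ [0.0414, 0.3793, 0.2621, 0.3172]
Σpᵢ² = (36 + 3025 + 1444 + 2116)/145² = 6621/21025
Gini = 1 - Σpᵢ² = 1 - 6621/21025 = 0.6851

0.6851


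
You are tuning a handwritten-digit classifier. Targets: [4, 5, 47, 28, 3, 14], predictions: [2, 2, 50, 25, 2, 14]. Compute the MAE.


Absolute errors: |4-2|=2, |5-2|=3, |47-50|=3, |28-25|=3, |3-2|=1, |14-14|=0
Sum = 12
MAE = 12/6 = 2

2


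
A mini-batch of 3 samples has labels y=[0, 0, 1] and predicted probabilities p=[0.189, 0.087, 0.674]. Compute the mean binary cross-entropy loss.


L[0] = -ln(1-0.189) = -ln(0.811) = 0.2095
L[1] = -ln(1-0.087) = -ln(0.913) = 0.091
L[2] = -ln(0.674) = 0.3945
mean = (0.2095 + 0.091 + 0.3945)/3 = 0.2317

0.2317


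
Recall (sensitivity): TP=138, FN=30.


Recall = TP/(TP+FN)
= 138/(138+30)
= 138/168 = 82.14%

82.14%


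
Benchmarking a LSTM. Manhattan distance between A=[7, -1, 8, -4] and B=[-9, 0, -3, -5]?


d = |7+ 9| + |-1-0| + |8+ 3| + |-4+ 5|
  = 16 + 1 + 11 + 1
  = 29

29


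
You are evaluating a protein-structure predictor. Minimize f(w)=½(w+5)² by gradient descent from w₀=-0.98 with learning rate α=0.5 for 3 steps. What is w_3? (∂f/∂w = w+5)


step 1: grad = -0.98+5 = 4.02; w = -0.98 - 0.5·(4.02) = -2.99
step 2: grad = -2.99+5 = 2.01; w = -2.99 - 0.5·(2.01) = -3.995
step 3: grad = -3.995+5 = 1.005; w = -3.995 - 0.5·(1.005) = -4.4975

-4.4975


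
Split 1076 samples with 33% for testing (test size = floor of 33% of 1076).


Test = ⌊1076·33/100⌋ = 355
Train = 1076 - 355 = 721

Train: 721, Test: 355


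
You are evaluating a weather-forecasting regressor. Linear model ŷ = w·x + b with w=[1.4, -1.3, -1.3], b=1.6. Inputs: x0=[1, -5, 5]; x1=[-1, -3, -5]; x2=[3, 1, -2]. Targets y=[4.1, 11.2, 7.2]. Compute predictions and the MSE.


ŷ0 = (1.4)·(1) + (-1.3)·(-5) + (-1.3)·(5) + 1.6 = 3.0
ŷ1 = (1.4)·(-1) + (-1.3)·(-3) + (-1.3)·(-5) + 1.6 = 10.6
ŷ2 = (1.4)·(3) + (-1.3)·(1) + (-1.3)·(-2) + 1.6 = 7.1
errors² = [1.21, 0.36, 0.01]
MSE = 1.5800/3 = 0.5267

0.5267


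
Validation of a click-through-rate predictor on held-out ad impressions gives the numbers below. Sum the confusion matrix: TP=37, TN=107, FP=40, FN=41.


Total = TP + TN + FP + FN
= 37 + 107 + 40 + 41
= 225
(Predicted positive: 77, predicted negative: 148)

225


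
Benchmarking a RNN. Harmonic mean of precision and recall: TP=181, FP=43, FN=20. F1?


Precision = 181/224 = 0.808
Recall = 181/201 = 0.9005
F1 = 2·P·R/(P+R) = 2·TP/(2·TP+FP+FN) = 362/(362+43+20) = 362/425 = 0.8518

0.8518


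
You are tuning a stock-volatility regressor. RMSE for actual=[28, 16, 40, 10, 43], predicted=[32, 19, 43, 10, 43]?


MSE = 34/5 = 6.8
RMSE = √(34/5) = 2.6077

2.6077


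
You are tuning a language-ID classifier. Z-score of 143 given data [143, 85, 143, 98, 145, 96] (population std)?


μ = 118.3333, σ = 25.6623
z = (143 - 118.3333)/25.6623 = 0.9612

0.9612


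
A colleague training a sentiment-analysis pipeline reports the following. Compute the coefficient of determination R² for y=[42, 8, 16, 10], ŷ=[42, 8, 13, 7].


ȳ = 19
SS_res = Σ(y-ŷ)² = 18
SS_tot = Σ(y-ȳ)² = 740
R² = 1 - SS_res/SS_tot = 1 - 0.0243 = 0.9757

0.9757


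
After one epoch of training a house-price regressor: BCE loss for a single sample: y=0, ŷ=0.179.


BCE = -[y·ln(p) + (1-y)·ln(1-p)]
= -0 - 1·ln(1-0.179)
= -ln(0.821) = 0.1972

0.1972


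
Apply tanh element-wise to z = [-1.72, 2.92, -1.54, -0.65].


tanh(-1.72) = -0.9379
tanh(2.92) = 0.9942
tanh(-1.54) = -0.9121
tanh(-0.65) = -0.5717
result = [-0.9379, 0.9942, -0.9121, -0.5717]

[-0.9379, 0.9942, -0.9121, -0.5717]


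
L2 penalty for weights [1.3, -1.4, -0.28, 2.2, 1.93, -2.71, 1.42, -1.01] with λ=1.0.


‖w‖₂² = (1.3)² + (-1.4)² + (-0.28)² + (2.2)² + (1.93)² + (-2.71)² + (1.42)² + (-1.01)²
     = 1.69 + 1.96 + 0.0784 + 4.84 + 3.7249 + 7.3441 + 2.0164 + 1.0201
     = 22.6739
λ·‖w‖₂² = 1.0·22.6739 = 22.6739

22.6739


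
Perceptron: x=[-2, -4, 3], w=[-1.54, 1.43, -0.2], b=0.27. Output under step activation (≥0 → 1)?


z = (-2)·(-1.54) + (-4)·(1.43) + (3)·(-0.2) + 0.27
  = -2.97
step(z) = 0 (z<0)

0


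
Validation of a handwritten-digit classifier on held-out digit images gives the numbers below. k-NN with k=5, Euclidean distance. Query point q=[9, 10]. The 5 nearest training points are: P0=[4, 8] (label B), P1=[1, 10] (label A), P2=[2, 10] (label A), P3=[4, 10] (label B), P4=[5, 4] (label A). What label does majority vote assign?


d(q,P0) = 5.3852  (label B)
d(q,P1) = 8.0  (label A)
d(q,P2) = 7.0  (label A)
d(q,P3) = 5.0  (label B)
d(q,P4) = 7.2111  (label A)
Votes: A=3, B=2
Majority → A

A


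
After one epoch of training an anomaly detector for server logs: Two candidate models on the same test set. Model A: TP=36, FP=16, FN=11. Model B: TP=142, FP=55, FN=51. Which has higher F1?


Model A: P=36/52=0.6923, R=36/47=0.766, F1=2PR/(P+R)=2TP/(2TP+FP+FN)=72/99=0.7273
Model B: P=142/197=0.7208, R=142/193=0.7358, F1=2PR/(P+R)=2TP/(2TP+FP+FN)=284/390=0.7282
0.7273 < 0.7282 → Model B

Model B


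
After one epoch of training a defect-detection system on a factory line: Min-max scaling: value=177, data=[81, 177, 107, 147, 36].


min=36, max=177
(177-36)/(177-36) = 141/141 = 1.0

1.0


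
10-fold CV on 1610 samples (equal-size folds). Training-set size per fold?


Fold size = 1610/10 = 161
Training per fold = 1610 - 161 = 1449

1449


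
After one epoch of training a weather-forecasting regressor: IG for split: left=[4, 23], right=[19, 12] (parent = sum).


Parent = [23, 35], H_parent = 0.9689
H_left = 0.6052 (n=27), H_right = 0.9629 (n=31)
H_children = (27/58)·0.6052 + (31/58)·0.9629 = 0.7964
IG = 0.9689 - 0.7964 = 0.1725

0.1725


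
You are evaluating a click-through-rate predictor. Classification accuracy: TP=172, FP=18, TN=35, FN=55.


Accuracy = (TP+TN)/(TP+TN+FP+FN)
= (172+35)/(280)
= 207/280 = 73.93%

73.93%


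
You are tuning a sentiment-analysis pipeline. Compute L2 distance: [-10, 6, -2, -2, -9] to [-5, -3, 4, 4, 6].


d = √((-10+ 5)² + (6+ 3)² + (-2-4)² + (-2-4)² + (-9-6)²)
  = √(25 + 81 + 36 + 36 + 225)
  = √403 = 20.0749

20.0749


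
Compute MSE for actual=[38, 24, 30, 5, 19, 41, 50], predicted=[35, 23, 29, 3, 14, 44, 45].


Squared errors: (38-35)²=9, (24-23)²=1, (30-29)²=1, (5-3)²=4, (19-14)²=25, (41-44)²=9, (50-45)²=25
Sum = 74
MSE = 74/7 = 74/7

74/7


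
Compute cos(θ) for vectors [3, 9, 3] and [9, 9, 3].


A·B = 3·9 + 9·9 + 3·3 = 117
‖A‖ = √99 = 9.9499, ‖B‖ = √171 = 13.0767
cos = 117/(√99·√171) = 117/√16929 = 0.8992

0.8992


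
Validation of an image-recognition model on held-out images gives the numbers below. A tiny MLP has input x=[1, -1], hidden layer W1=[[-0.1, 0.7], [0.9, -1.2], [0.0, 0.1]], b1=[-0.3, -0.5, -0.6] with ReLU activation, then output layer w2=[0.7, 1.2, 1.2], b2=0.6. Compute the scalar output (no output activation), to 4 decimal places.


z1[0] = (-0.1)·(1) + (0.7)·(-1) - 0.3 = -1.1
z1[1] = (0.9)·(1) + (-1.2)·(-1) - 0.5 = 1.6
z1[2] = (0.0)·(1) + (0.1)·(-1) - 0.6 = -0.7
h = ReLU(z1) = [0.0, 1.6, 0.0]
output = (0.7)·(0.0) + (1.2)·(1.6) + (1.2)·(0.0) + 0.6 = 2.52

2.52


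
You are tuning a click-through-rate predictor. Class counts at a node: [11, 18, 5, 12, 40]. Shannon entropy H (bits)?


Probabilities: [11/86, 18/86, 5/86, 12/86, 40/86] ≈ [0.1279, 0.2093, 0.0581, 0.1395, 0.4651]
H = -((11/86)·log₂(11/86) + (18/86)·log₂(18/86) + (5/86)·log₂(5/86) + (12/86)·log₂(12/86) + (40/86)·log₂(40/86))
  = 2.0005 bits

2.0005 bits


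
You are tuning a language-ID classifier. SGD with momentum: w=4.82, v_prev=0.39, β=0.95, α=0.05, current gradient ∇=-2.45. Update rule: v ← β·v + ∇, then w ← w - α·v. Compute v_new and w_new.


v_new = 0.95·0.39 - 2.45 = 0.3705 - 2.45 = -2.0795
w_new = 4.82 - 0.05·-2.0795 = 4.82 + 0.103975 = 4.923975

v_new=-2.0795, w_new=4.923975


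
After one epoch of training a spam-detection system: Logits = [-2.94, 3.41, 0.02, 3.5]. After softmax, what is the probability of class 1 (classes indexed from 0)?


Exponentials: e^-2.94=0.0529, e^3.41=30.2652, e^0.02=1.0202, e^3.5=33.1155
Sum = 64.4538
Softmax = [0.0008, 0.4696, 0.0158, 0.5138]
p[1] = 30.2652/64.4538 = 0.4696

0.4696


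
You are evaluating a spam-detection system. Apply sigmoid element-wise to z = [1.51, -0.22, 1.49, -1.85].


σ(1.51) = 1/(1+e^-1.51) = 0.8191
σ(-0.22) = 1/(1+e^0.22) = 0.4452
σ(1.49) = 1/(1+e^-1.49) = 0.8161
σ(-1.85) = 1/(1+e^1.85) = 0.1359
result = [0.8191, 0.4452, 0.8161, 0.1359]

[0.8191, 0.4452, 0.8161, 0.1359]


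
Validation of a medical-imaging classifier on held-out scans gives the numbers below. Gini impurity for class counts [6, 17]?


Probabilities: [6/23, 17/23] ≈ [0.2609, 0.7391]
Σpᵢ² = (36 + 289)/23² = 325/529
Gini = 1 - Σpᵢ² = 1 - 325/529 = 0.3856

0.3856


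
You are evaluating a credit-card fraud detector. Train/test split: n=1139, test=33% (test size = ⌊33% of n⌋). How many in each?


Test = ⌊1139·33/100⌋ = 375
Train = 1139 - 375 = 764

Train: 764, Test: 375


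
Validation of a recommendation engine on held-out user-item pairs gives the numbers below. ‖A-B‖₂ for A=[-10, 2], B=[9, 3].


d = √((-10-9)² + (2-3)²)
  = √(361 + 1)
  = √362 = 19.0263

19.0263


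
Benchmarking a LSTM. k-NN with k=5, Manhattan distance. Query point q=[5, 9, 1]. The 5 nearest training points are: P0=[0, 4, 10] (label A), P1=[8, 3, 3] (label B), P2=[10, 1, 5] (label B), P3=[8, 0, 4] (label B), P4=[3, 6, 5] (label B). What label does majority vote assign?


d(q,P0) = 19  (label A)
d(q,P1) = 11  (label B)
d(q,P2) = 17  (label B)
d(q,P3) = 15  (label B)
d(q,P4) = 9  (label B)
Votes: A=1, B=4
Majority → B

B


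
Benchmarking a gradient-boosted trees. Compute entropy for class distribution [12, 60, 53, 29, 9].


Probabilities: [12/163, 60/163, 53/163, 29/163, 9/163] ≈ [0.0736, 0.3681, 0.3252, 0.1779, 0.0552]
H = -((12/163)·log₂(12/163) + (60/163)·log₂(60/163) + (53/163)·log₂(53/163) + (29/163)·log₂(29/163) + (9/163)·log₂(9/163))
  = 2.0087 bits

2.0087 bits


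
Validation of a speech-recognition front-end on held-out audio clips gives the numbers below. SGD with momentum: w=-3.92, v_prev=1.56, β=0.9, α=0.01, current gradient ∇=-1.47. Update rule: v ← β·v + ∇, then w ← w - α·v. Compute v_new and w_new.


v_new = 0.9·1.56 - 1.47 = 1.404 - 1.47 = -0.066
w_new = -3.92 - 0.01·-0.066 = -3.92 + 0.00066 = -3.91934

v_new=-0.066, w_new=-3.91934


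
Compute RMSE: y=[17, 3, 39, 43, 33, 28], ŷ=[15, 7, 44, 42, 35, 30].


MSE = 54/6 = 9
RMSE = √(54/6) = 3.0

3.0


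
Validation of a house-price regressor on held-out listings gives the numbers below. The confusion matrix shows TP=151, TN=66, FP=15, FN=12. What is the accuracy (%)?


Accuracy = (TP+TN)/(TP+TN+FP+FN)
= (151+66)/(244)
= 217/244 = 88.93%

88.93%


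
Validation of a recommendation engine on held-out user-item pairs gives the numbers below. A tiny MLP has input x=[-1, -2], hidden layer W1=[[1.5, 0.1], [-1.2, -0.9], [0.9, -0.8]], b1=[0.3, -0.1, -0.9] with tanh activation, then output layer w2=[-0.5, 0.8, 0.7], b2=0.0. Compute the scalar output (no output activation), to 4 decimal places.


z1[0] = (1.5)·(-1) + (0.1)·(-2) + 0.3 = -1.4
z1[1] = (-1.2)·(-1) + (-0.9)·(-2) - 0.1 = 2.9
z1[2] = (0.9)·(-1) + (-0.8)·(-2) - 0.9 = -0.2
h = tanh(z1) = [-0.8854, 0.994, -0.1974]
output = (-0.5)·(-0.8854) + (0.8)·(0.994) + (0.7)·(-0.1974) + 0.0 = 1.0997

1.0997


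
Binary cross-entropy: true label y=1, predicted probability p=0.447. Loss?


BCE = -[y·ln(p) + (1-y)·ln(1-p)]
= -1·ln(0.447) - 0
= -ln(0.447) = 0.8052

0.8052


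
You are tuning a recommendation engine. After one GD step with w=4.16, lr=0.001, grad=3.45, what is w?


w_new = w - α·∇
= 4.16 - 0.001·3.45
= 4.16 - 0.00345
= 4.15655

4.15655


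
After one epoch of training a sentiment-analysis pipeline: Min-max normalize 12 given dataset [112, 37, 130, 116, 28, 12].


min=12, max=130
(12-12)/(130-12) = 0/118 = 0.0

0.0


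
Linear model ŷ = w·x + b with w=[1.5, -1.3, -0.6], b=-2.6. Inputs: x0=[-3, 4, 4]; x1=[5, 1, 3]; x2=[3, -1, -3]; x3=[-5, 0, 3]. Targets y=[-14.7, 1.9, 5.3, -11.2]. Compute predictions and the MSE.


ŷ0 = (1.5)·(-3) + (-1.3)·(4) + (-0.6)·(4) - 2.6 = -14.7
ŷ1 = (1.5)·(5) + (-1.3)·(1) + (-0.6)·(3) - 2.6 = 1.8
ŷ2 = (1.5)·(3) + (-1.3)·(-1) + (-0.6)·(-3) - 2.6 = 5.0
ŷ3 = (1.5)·(-5) + (-1.3)·(0) + (-0.6)·(3) - 2.6 = -11.9
errors² = [0.0, 0.01, 0.09, 0.49]
MSE = 0.5900/4 = 0.1475

0.1475


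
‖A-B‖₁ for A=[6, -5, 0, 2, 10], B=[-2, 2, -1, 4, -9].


d = |6+ 2| + |-5-2| + |0+ 1| + |2-4| + |10+ 9|
  = 8 + 7 + 1 + 2 + 19
  = 37

37


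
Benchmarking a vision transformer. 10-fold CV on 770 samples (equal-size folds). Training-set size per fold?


Fold size = 770/10 = 77
Training per fold = 770 - 77 = 693

693


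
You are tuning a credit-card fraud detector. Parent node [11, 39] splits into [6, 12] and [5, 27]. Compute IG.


Parent = [11, 39], H_parent = 0.7602
H_left = 0.9183 (n=18), H_right = 0.6253 (n=32)
H_children = (18/50)·0.9183 + (32/50)·0.6253 = 0.7308
IG = 0.7602 - 0.7308 = 0.0294

0.0294


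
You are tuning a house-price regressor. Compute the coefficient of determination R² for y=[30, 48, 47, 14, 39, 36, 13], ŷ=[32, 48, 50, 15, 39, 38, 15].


ȳ = 32.4286
SS_res = Σ(y-ŷ)² = 22
SS_tot = Σ(y-ȳ)² = 1233.71
R² = 1 - SS_res/SS_tot = 1 - 0.0178 = 0.9822

0.9822


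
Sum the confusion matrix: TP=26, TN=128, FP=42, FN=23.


Total = TP + TN + FP + FN
= 26 + 128 + 42 + 23
= 219
(Predicted positive: 68, predicted negative: 151)

219


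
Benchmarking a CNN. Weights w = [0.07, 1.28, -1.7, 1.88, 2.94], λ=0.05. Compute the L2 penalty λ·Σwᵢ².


‖w‖₂² = (0.07)² + (1.28)² + (-1.7)² + (1.88)² + (2.94)²
     = 0.0049 + 1.6384 + 2.89 + 3.5344 + 8.6436
     = 16.7113
λ·‖w‖₂² = 0.05·16.7113 = 0.835565

0.835565


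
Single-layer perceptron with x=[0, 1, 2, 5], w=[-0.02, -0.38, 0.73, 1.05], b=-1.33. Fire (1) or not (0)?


z = (0)·(-0.02) + (1)·(-0.38) + (2)·(0.73) + (5)·(1.05) - 1.33
  = 5.0
step(z) = 1 (z≥0)

1


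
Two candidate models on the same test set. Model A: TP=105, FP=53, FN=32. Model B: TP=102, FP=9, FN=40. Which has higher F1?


Model A: P=105/158=0.6646, R=105/137=0.7664, F1=2PR/(P+R)=2TP/(2TP+FP+FN)=210/295=0.7119
Model B: P=102/111=0.9189, R=102/142=0.7183, F1=2PR/(P+R)=2TP/(2TP+FP+FN)=204/253=0.8063
0.7119 < 0.8063 → Model B

Model B


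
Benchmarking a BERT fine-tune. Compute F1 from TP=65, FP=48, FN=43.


Precision = 65/113 = 0.5752
Recall = 65/108 = 0.6019
F1 = 2·P·R/(P+R) = 2·TP/(2·TP+FP+FN) = 130/(130+48+43) = 130/221 = 0.5882

0.5882


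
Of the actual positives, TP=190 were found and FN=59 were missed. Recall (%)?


Recall = TP/(TP+FN)
= 190/(190+59)
= 190/249 = 76.31%

76.31%


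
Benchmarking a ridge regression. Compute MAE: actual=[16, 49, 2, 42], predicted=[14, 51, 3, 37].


Absolute errors: |16-14|=2, |49-51|=2, |2-3|=1, |42-37|=5
Sum = 10
MAE = 10/4 = 5/2

5/2


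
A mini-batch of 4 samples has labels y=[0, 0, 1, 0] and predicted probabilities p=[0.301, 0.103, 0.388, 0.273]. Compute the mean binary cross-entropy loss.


L[0] = -ln(1-0.301) = -ln(0.699) = 0.3581
L[1] = -ln(1-0.103) = -ln(0.897) = 0.1087
L[2] = -ln(0.388) = 0.9467
L[3] = -ln(1-0.273) = -ln(0.727) = 0.3188
mean = (0.3581 + 0.1087 + 0.9467 + 0.3188)/4 = 0.4331

0.4331


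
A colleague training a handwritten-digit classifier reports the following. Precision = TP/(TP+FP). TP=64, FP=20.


Precision = TP/(TP+FP)
= 64/(64+20)
= 64/84 = 76.19%

76.19%


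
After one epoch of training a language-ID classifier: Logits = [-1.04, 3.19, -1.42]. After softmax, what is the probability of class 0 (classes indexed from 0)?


Exponentials: e^-1.04=0.3535, e^3.19=24.2884, e^-1.42=0.2417
Sum = 24.8836
Softmax = [0.0142, 0.9761, 0.0097]
p[0] = 0.3535/24.8836 = 0.0142

0.0142


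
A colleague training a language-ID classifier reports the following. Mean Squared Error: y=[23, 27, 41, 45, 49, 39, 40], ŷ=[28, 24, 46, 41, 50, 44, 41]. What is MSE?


Squared errors: (23-28)²=25, (27-24)²=9, (41-46)²=25, (45-41)²=16, (49-50)²=1, (39-44)²=25, (40-41)²=1
Sum = 102
MSE = 102/7 = 102/7

102/7


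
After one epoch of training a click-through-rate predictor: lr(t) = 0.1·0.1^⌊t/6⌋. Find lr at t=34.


n_drops = ⌊34/6⌋ = 5
lr = 0.1·0.1^5 = 0.1·0.00001 = 0.000001

0.000001


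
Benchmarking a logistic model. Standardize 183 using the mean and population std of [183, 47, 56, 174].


μ = 115, σ = 63.6592
z = (183 - 115)/63.6592 = 1.0682

1.0682


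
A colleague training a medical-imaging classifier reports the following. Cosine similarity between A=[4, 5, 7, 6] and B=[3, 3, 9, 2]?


A·B = 4·3 + 5·3 + 7·9 + 6·2 = 102
‖A‖ = √126 = 11.225, ‖B‖ = √103 = 10.1489
cos = 102/(√126·√103) = 102/√12978 = 0.8954

0.8954


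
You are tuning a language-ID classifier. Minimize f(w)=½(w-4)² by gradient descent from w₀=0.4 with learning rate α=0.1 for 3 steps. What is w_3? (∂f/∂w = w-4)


step 1: grad = 0.4-4 = -3.6; w = 0.4 - 0.1·(-3.6) = 0.76
step 2: grad = 0.76-4 = -3.24; w = 0.76 - 0.1·(-3.24) = 1.084
step 3: grad = 1.084-4 = -2.916; w = 1.084 - 0.1·(-2.916) = 1.3756

1.3756


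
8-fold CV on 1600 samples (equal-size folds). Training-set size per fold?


Fold size = 1600/8 = 200
Training per fold = 1600 - 200 = 1400

1400


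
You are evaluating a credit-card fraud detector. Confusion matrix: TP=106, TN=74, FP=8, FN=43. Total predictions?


Total = TP + TN + FP + FN
= 106 + 74 + 8 + 43
= 231
(Predicted positive: 114, predicted negative: 117)

231


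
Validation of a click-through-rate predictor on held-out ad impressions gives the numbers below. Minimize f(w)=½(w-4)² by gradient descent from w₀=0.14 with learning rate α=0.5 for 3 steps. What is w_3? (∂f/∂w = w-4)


step 1: grad = 0.14-4 = -3.86; w = 0.14 - 0.5·(-3.86) = 2.07
step 2: grad = 2.07-4 = -1.93; w = 2.07 - 0.5·(-1.93) = 3.035
step 3: grad = 3.035-4 = -0.965; w = 3.035 - 0.5·(-0.965) = 3.5175

3.5175


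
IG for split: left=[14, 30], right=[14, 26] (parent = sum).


Parent = [28, 56], H_parent = 0.9183
H_left = 0.9024 (n=44), H_right = 0.9341 (n=40)
H_children = (44/84)·0.9024 + (40/84)·0.9341 = 0.9175
IG = 0.9183 - 0.9175 = 0.0008

0.0008


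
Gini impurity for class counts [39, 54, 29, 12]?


Probabilities: [39/134, 54/134, 29/134, 12/134] ≈ [0.291, 0.403, 0.2164, 0.0896]
Σpᵢ² = (1521 + 2916 + 841 + 144)/134² = 5422/17956
Gini = 1 - Σpᵢ² = 1 - 5422/17956 = 0.698

0.698


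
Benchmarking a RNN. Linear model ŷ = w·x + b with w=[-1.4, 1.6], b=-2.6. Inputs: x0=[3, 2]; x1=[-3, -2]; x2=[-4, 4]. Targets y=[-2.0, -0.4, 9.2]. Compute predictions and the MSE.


ŷ0 = (-1.4)·(3) + (1.6)·(2) - 2.6 = -3.6
ŷ1 = (-1.4)·(-3) + (1.6)·(-2) - 2.6 = -1.6
ŷ2 = (-1.4)·(-4) + (1.6)·(4) - 2.6 = 9.4
errors² = [2.56, 1.44, 0.04]
MSE = 4.0400/3 = 1.3467

1.3467


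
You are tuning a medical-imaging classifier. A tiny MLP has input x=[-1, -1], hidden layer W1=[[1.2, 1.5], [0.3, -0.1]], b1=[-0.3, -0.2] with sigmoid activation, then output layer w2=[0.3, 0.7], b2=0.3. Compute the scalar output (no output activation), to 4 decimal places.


z1[0] = (1.2)·(-1) + (1.5)·(-1) - 0.3 = -3.0
z1[1] = (0.3)·(-1) + (-0.1)·(-1) - 0.2 = -0.4
h = sigmoid(z1) = [0.0474, 0.4013]
output = (0.3)·(0.0474) + (0.7)·(0.4013) + 0.3 = 0.5951

0.5951


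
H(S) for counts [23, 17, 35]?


Probabilities: [23/75, 17/75, 35/75] ≈ [0.3067, 0.2267, 0.4667]
H = -((23/75)·log₂(23/75) + (17/75)·log₂(17/75) + (35/75)·log₂(35/75))
  = 1.5214 bits

1.5214 bits


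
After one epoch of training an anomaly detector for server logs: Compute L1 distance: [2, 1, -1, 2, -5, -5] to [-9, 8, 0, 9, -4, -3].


d = |2+ 9| + |1-8| + |-1-0| + |2-9| + |-5+ 4| + |-5+ 3|
  = 11 + 7 + 1 + 7 + 1 + 2
  = 29

29


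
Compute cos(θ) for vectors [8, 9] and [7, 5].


A·B = 8·7 + 9·5 = 101
‖A‖ = √145 = 12.0416, ‖B‖ = √74 = 8.6023
cos = 101/(√145·√74) = 101/√10730 = 0.975

0.975


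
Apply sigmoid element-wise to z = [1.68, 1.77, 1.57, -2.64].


σ(1.68) = 1/(1+e^-1.68) = 0.8429
σ(1.77) = 1/(1+e^-1.77) = 0.8545
σ(1.57) = 1/(1+e^-1.57) = 0.8278
σ(-2.64) = 1/(1+e^2.64) = 0.0666
result = [0.8429, 0.8545, 0.8278, 0.0666]

[0.8429, 0.8545, 0.8278, 0.0666]


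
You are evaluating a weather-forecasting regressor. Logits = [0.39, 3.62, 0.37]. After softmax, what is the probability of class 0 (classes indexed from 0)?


Exponentials: e^0.39=1.477, e^3.62=37.3376, e^0.37=1.4477
Sum = 40.2623
Softmax = [0.0367, 0.9274, 0.036]
p[0] = 1.477/40.2623 = 0.0367

0.0367


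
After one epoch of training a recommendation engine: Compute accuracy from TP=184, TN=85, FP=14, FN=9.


Accuracy = (TP+TN)/(TP+TN+FP+FN)
= (184+85)/(292)
= 269/292 = 92.12%

92.12%


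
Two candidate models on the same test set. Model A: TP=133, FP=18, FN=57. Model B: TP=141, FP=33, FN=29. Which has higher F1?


Model A: P=133/151=0.8808, R=133/190=0.7, F1=2PR/(P+R)=2TP/(2TP+FP+FN)=266/341=0.7801
Model B: P=141/174=0.8103, R=141/170=0.8294, F1=2PR/(P+R)=2TP/(2TP+FP+FN)=282/344=0.8198
0.7801 < 0.8198 → Model B

Model B


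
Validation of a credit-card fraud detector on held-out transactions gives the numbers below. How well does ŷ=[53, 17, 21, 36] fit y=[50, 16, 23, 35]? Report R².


ȳ = 31
SS_res = Σ(y-ŷ)² = 15
SS_tot = Σ(y-ȳ)² = 666
R² = 1 - SS_res/SS_tot = 1 - 0.0225 = 0.9775

0.9775


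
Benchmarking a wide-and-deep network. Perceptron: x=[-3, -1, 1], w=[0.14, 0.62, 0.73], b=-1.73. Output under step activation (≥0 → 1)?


z = (-3)·(0.14) + (-1)·(0.62) + (1)·(0.73) - 1.73
  = -2.04
step(z) = 0 (z<0)

0


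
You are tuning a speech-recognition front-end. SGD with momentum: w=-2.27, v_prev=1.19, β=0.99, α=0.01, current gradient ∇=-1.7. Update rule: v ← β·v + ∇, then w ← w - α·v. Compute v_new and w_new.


v_new = 0.99·1.19 - 1.7 = 1.1781 - 1.7 = -0.5219
w_new = -2.27 - 0.01·-0.5219 = -2.27 + 0.005219 = -2.264781

v_new=-0.5219, w_new=-2.264781


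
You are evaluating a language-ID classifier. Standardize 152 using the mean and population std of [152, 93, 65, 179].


μ = 122.25, σ = 45.3838
z = (152 - 122.25)/45.3838 = 0.6555

0.6555


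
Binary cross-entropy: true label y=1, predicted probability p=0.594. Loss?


BCE = -[y·ln(p) + (1-y)·ln(1-p)]
= -1·ln(0.594) - 0
= -ln(0.594) = 0.5209

0.5209


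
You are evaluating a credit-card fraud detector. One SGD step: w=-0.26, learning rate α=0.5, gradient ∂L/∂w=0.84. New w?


w_new = w - α·∇
= -0.26 - 0.5·0.84
= -0.26 - 0.42
= -0.68

-0.68


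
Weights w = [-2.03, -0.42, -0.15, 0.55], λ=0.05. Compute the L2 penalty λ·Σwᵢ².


‖w‖₂² = (-2.03)² + (-0.42)² + (-0.15)² + (0.55)²
     = 4.1209 + 0.1764 + 0.0225 + 0.3025
     = 4.6223
λ·‖w‖₂² = 0.05·4.6223 = 0.231115

0.231115


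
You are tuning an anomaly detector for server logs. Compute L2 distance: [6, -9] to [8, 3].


d = √((6-8)² + (-9-3)²)
  = √(4 + 144)
  = √148 = 12.1655

12.1655


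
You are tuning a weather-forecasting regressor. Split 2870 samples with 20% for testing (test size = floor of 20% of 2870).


Test = ⌊2870·20/100⌋ = 574
Train = 2870 - 574 = 2296

Train: 2296, Test: 574


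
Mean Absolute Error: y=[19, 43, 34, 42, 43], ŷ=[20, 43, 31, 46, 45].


Absolute errors: |19-20|=1, |43-43|=0, |34-31|=3, |42-46|=4, |43-45|=2
Sum = 10
MAE = 10/5 = 2

2


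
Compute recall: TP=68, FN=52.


Recall = TP/(TP+FN)
= 68/(68+52)
= 68/120 = 56.67%

56.67%


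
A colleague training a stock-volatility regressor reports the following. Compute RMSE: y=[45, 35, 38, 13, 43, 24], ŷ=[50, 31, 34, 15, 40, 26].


MSE = 74/6 = 12.3333
RMSE = √(74/6) = 3.5119

3.5119


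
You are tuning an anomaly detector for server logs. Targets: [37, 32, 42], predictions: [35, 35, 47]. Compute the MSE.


Squared errors: (37-35)²=4, (32-35)²=9, (42-47)²=25
Sum = 38
MSE = 38/3 = 38/3

38/3


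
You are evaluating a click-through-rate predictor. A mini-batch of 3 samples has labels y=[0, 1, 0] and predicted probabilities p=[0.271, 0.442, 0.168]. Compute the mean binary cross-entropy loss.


L[0] = -ln(1-0.271) = -ln(0.729) = 0.3161
L[1] = -ln(0.442) = 0.8164
L[2] = -ln(1-0.168) = -ln(0.832) = 0.1839
mean = (0.3161 + 0.8164 + 0.1839)/3 = 0.4388

0.4388


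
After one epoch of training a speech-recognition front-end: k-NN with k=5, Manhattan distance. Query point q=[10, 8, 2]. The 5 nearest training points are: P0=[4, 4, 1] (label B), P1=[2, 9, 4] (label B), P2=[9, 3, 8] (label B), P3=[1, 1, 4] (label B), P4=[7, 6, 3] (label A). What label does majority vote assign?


d(q,P0) = 11  (label B)
d(q,P1) = 11  (label B)
d(q,P2) = 12  (label B)
d(q,P3) = 18  (label B)
d(q,P4) = 6  (label A)
Votes: A=1, B=4
Majority → B

B


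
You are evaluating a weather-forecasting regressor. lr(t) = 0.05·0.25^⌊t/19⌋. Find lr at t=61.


n_drops = ⌊61/19⌋ = 3
lr = 0.05·0.25^3 = 0.05·0.015625 = 0.00078125

0.00078125


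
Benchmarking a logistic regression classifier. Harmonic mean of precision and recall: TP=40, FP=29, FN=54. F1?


Precision = 40/69 = 0.5797
Recall = 40/94 = 0.4255
F1 = 2·P·R/(P+R) = 2·TP/(2·TP+FP+FN) = 80/(80+29+54) = 80/163 = 0.4908

0.4908


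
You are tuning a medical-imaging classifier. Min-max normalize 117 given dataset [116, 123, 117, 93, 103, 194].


min=93, max=194
(117-93)/(194-93) = 24/101 = 0.2376

0.2376


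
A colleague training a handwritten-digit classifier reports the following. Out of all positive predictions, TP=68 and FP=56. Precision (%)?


Precision = TP/(TP+FP)
= 68/(68+56)
= 68/124 = 54.84%

54.84%


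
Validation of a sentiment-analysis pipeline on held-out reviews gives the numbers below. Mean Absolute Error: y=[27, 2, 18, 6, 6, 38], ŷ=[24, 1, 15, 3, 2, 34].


Absolute errors: |27-24|=3, |2-1|=1, |18-15|=3, |6-3|=3, |6-2|=4, |38-34|=4
Sum = 18
MAE = 18/6 = 3

3


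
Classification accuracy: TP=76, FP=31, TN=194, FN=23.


Accuracy = (TP+TN)/(TP+TN+FP+FN)
= (76+194)/(324)
= 270/324 = 83.33%

83.33%


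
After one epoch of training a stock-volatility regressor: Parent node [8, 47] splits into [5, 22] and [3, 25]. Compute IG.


Parent = [8, 47], H_parent = 0.5983
H_left = 0.6913 (n=27), H_right = 0.4912 (n=28)
H_children = (27/55)·0.6913 + (28/55)·0.4912 = 0.5894
IG = 0.5983 - 0.5894 = 0.0089

0.0089


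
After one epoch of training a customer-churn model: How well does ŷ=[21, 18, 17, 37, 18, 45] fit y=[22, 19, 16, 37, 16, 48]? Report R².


ȳ = 26.3333
SS_res = Σ(y-ŷ)² = 16
SS_tot = Σ(y-ȳ)² = 869.33
R² = 1 - SS_res/SS_tot = 1 - 0.0184 = 0.9816

0.9816


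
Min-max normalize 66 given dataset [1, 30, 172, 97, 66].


min=1, max=172
(66-1)/(172-1) = 65/171 = 0.3801

0.3801


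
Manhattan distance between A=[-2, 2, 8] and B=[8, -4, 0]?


d = |-2-8| + |2+ 4| + |8-0|
  = 10 + 6 + 8
  = 24

24


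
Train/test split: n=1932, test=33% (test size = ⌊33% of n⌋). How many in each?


Test = ⌊1932·33/100⌋ = 637
Train = 1932 - 637 = 1295

Train: 1295, Test: 637


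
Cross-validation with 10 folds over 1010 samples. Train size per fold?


Fold size = 1010/10 = 101
Training per fold = 1010 - 101 = 909

909


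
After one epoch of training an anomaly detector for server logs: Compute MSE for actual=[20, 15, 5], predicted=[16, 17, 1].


Squared errors: (20-16)²=16, (15-17)²=4, (5-1)²=16
Sum = 36
MSE = 36/3 = 12

12


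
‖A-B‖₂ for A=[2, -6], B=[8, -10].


d = √((2-8)² + (-6+ 10)²)
  = √(36 + 16)
  = √52 = 7.2111

7.2111


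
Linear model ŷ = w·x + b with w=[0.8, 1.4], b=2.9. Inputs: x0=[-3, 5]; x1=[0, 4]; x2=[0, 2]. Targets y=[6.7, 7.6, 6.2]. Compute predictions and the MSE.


ŷ0 = (0.8)·(-3) + (1.4)·(5) + 2.9 = 7.5
ŷ1 = (0.8)·(0) + (1.4)·(4) + 2.9 = 8.5
ŷ2 = (0.8)·(0) + (1.4)·(2) + 2.9 = 5.7
errors² = [0.64, 0.81, 0.25]
MSE = 1.7000/3 = 0.5667

0.5667


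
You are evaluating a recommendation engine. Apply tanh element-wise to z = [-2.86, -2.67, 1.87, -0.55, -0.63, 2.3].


tanh(-2.86) = -0.9935
tanh(-2.67) = -0.9905
tanh(1.87) = 0.9536
tanh(-0.55) = -0.5005
tanh(-0.63) = -0.5581
tanh(2.3) = 0.9801
result = [-0.9935, -0.9905, 0.9536, -0.5005, -0.5581, 0.9801]

[-0.9935, -0.9905, 0.9536, -0.5005, -0.5581, 0.9801]


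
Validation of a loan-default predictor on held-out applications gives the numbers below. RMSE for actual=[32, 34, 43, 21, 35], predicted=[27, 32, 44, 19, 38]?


MSE = 43/5 = 8.6
RMSE = √(43/5) = 2.9326

2.9326


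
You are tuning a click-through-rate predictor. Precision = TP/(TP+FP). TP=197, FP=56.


Precision = TP/(TP+FP)
= 197/(197+56)
= 197/253 = 77.87%

77.87%


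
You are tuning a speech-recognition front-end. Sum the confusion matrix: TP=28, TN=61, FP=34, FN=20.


Total = TP + TN + FP + FN
= 28 + 61 + 34 + 20
= 143
(Predicted positive: 62, predicted negative: 81)

143


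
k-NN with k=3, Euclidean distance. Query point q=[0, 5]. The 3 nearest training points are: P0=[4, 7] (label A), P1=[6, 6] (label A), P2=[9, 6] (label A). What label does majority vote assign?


d(q,P0) = 4.4721  (label A)
d(q,P1) = 6.0828  (label A)
d(q,P2) = 9.0554  (label A)
Votes: A=3, B=0
Majority → A

A


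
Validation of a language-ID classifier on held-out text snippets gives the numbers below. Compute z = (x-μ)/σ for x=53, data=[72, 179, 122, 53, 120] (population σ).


μ = 109.2, σ = 44.0336
z = (53 - 109.2)/44.0336 = -1.2763

-1.2763
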